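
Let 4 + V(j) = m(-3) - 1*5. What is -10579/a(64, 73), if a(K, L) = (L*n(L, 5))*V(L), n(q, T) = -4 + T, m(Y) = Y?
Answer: 10579/876 ≈ 12.076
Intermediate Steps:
V(j) = -12 (V(j) = -4 + (-3 - 1*5) = -4 + (-3 - 5) = -4 - 8 = -12)
a(K, L) = -12*L (a(K, L) = (L*(-4 + 5))*(-12) = (L*1)*(-12) = L*(-12) = -12*L)
-10579/a(64, 73) = -10579/((-12*73)) = -10579/(-876) = -10579*(-1/876) = 10579/876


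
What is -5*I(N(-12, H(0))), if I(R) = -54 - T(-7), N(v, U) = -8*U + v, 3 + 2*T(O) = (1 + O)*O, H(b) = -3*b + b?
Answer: 735/2 ≈ 367.50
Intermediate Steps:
H(b) = -2*b
T(O) = -3/2 + O*(1 + O)/2 (T(O) = -3/2 + ((1 + O)*O)/2 = -3/2 + (O*(1 + O))/2 = -3/2 + O*(1 + O)/2)
N(v, U) = v - 8*U
I(R) = -147/2 (I(R) = -54 - (-3/2 + (½)*(-7) + (½)*(-7)²) = -54 - (-3/2 - 7/2 + (½)*49) = -54 - (-3/2 - 7/2 + 49/2) = -54 - 1*39/2 = -54 - 39/2 = -147/2)
-5*I(N(-12, H(0))) = -5*(-147/2) = 735/2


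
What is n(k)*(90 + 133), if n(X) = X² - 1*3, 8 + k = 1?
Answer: 10258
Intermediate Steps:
k = -7 (k = -8 + 1 = -7)
n(X) = -3 + X² (n(X) = X² - 3 = -3 + X²)
n(k)*(90 + 133) = (-3 + (-7)²)*(90 + 133) = (-3 + 49)*223 = 46*223 = 10258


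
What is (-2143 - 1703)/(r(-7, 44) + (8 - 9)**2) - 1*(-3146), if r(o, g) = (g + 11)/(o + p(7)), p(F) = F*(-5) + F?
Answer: 19753/2 ≈ 9876.5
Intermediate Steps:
p(F) = -4*F (p(F) = -5*F + F = -4*F)
r(o, g) = (11 + g)/(-28 + o) (r(o, g) = (g + 11)/(o - 4*7) = (11 + g)/(o - 28) = (11 + g)/(-28 + o))
(-2143 - 1703)/(r(-7, 44) + (8 - 9)**2) - 1*(-3146) = (-2143 - 1703)/((11 + 44)/(-28 - 7) + (8 - 9)**2) - 1*(-3146) = -3846/(55/(-35) + (-1)**2) + 3146 = -3846/(-1/35*55 + 1) + 3146 = -3846/(-11/7 + 1) + 3146 = -3846/(-4/7) + 3146 = -3846*(-7/4) + 3146 = 13461/2 + 3146 = 19753/2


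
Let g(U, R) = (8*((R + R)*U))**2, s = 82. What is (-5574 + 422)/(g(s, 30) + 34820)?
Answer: -1288/387311105 ≈ -3.3255e-6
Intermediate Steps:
g(U, R) = 256*R**2*U**2 (g(U, R) = (8*((2*R)*U))**2 = (8*(2*R*U))**2 = (16*R*U)**2 = 256*R**2*U**2)
(-5574 + 422)/(g(s, 30) + 34820) = (-5574 + 422)/(256*30**2*82**2 + 34820) = -5152/(256*900*6724 + 34820) = -5152/(1549209600 + 34820) = -5152/1549244420 = -5152*1/1549244420 = -1288/387311105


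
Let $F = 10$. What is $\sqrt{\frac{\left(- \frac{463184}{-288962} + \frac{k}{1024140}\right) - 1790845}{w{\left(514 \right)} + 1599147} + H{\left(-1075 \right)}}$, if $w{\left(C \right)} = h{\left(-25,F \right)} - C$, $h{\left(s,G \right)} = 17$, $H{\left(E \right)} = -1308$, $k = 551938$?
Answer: $\frac{i \sqrt{1083626843613364587838261846235595}}{909808755010350} \approx 36.182 i$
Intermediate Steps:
$w{\left(C \right)} = 17 - C$
$\sqrt{\frac{\left(- \frac{463184}{-288962} + \frac{k}{1024140}\right) - 1790845}{w{\left(514 \right)} + 1599147} + H{\left(-1075 \right)}} = \sqrt{\frac{\left(- \frac{463184}{-288962} + \frac{551938}{1024140}\right) - 1790845}{\left(17 - 514\right) + 1599147} - 1308} = \sqrt{\frac{\left(\left(-463184\right) \left(- \frac{1}{288962}\right) + 551938 \cdot \frac{1}{1024140}\right) - 1790845}{\left(17 - 514\right) + 1599147} - 1308} = \sqrt{\frac{\left(\frac{231592}{144481} + \frac{275969}{512070}\right) - 1790845}{-497 + 1599147} - 1308} = \sqrt{\frac{\frac{158463592529}{73984385670} - 1790845}{1598650} - 1308} = \sqrt{\left(- \frac{132494408691598621}{73984385670}\right) \frac{1}{1598650} - 1308} = \sqrt{- \frac{132494408691598621}{118275138151345500} - 1308} = \sqrt{- \frac{154836375110651512621}{118275138151345500}} = \frac{i \sqrt{1083626843613364587838261846235595}}{909808755010350}$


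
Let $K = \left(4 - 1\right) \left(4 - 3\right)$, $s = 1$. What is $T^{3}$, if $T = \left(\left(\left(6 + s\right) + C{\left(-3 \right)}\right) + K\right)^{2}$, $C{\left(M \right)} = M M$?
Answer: $47045881$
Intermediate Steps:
$C{\left(M \right)} = M^{2}$
$K = 3$ ($K = 3 \cdot 1 = 3$)
$T = 361$ ($T = \left(\left(\left(6 + 1\right) + \left(-3\right)^{2}\right) + 3\right)^{2} = \left(\left(7 + 9\right) + 3\right)^{2} = \left(16 + 3\right)^{2} = 19^{2} = 361$)
$T^{3} = 361^{3} = 47045881$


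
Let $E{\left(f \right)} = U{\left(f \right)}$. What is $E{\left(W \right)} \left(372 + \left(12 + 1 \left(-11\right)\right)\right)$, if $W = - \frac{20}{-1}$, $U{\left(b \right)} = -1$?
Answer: $-373$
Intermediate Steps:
$W = 20$ ($W = \left(-20\right) \left(-1\right) = 20$)
$E{\left(f \right)} = -1$
$E{\left(W \right)} \left(372 + \left(12 + 1 \left(-11\right)\right)\right) = - (372 + \left(12 + 1 \left(-11\right)\right)) = - (372 + \left(12 - 11\right)) = - (372 + 1) = \left(-1\right) 373 = -373$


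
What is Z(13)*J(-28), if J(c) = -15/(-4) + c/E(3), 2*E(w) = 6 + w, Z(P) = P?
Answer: -1157/36 ≈ -32.139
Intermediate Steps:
E(w) = 3 + w/2 (E(w) = (6 + w)/2 = 3 + w/2)
J(c) = 15/4 + 2*c/9 (J(c) = -15/(-4) + c/(3 + (½)*3) = -15*(-¼) + c/(3 + 3/2) = 15/4 + c/(9/2) = 15/4 + c*(2/9) = 15/4 + 2*c/9)
Z(13)*J(-28) = 13*(15/4 + (2/9)*(-28)) = 13*(15/4 - 56/9) = 13*(-89/36) = -1157/36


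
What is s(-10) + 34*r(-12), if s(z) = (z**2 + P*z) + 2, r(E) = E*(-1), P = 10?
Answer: 410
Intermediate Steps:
r(E) = -E
s(z) = 2 + z**2 + 10*z (s(z) = (z**2 + 10*z) + 2 = 2 + z**2 + 10*z)
s(-10) + 34*r(-12) = (2 + (-10)**2 + 10*(-10)) + 34*(-1*(-12)) = (2 + 100 - 100) + 34*12 = 2 + 408 = 410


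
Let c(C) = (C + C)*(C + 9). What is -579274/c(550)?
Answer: -289637/307450 ≈ -0.94206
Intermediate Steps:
c(C) = 2*C*(9 + C) (c(C) = (2*C)*(9 + C) = 2*C*(9 + C))
-579274/c(550) = -579274*1/(1100*(9 + 550)) = -579274/(2*550*559) = -579274/614900 = -579274*1/614900 = -289637/307450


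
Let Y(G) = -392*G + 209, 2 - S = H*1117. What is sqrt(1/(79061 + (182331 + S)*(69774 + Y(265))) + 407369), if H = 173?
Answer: sqrt(55716838717487888480698)/369827537 ≈ 638.25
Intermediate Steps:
S = -193239 (S = 2 - 173*1117 = 2 - 1*193241 = 2 - 193241 = -193239)
Y(G) = 209 - 392*G
sqrt(1/(79061 + (182331 + S)*(69774 + Y(265))) + 407369) = sqrt(1/(79061 + (182331 - 193239)*(69774 + (209 - 392*265))) + 407369) = sqrt(1/(79061 - 10908*(69774 + (209 - 103880))) + 407369) = sqrt(1/(79061 - 10908*(69774 - 103671)) + 407369) = sqrt(1/(79061 - 10908*(-33897)) + 407369) = sqrt(1/(79061 + 369748476) + 407369) = sqrt(1/369827537 + 407369) = sqrt(150656273920154/369827537) = sqrt(55716838717487888480698)/369827537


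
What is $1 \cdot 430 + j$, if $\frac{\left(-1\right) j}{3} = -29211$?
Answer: $88063$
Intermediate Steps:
$j = 87633$ ($j = \left(-3\right) \left(-29211\right) = 87633$)
$1 \cdot 430 + j = 1 \cdot 430 + 87633 = 430 + 87633 = 88063$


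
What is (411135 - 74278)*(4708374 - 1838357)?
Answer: 966785316569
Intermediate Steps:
(411135 - 74278)*(4708374 - 1838357) = 336857*2870017 = 966785316569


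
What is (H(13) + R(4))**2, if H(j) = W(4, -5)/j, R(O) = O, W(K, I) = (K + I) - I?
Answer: 3136/169 ≈ 18.556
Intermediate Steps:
W(K, I) = K (W(K, I) = (I + K) - I = K)
H(j) = 4/j
(H(13) + R(4))**2 = (4/13 + 4)**2 = (56/13)**2 = 3136/169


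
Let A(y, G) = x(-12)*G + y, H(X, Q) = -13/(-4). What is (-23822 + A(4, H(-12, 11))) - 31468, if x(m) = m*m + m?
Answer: -54857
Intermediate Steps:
x(m) = m + m**2 (x(m) = m**2 + m = m + m**2)
H(X, Q) = 13/4 (H(X, Q) = -13*(-1/4) = 13/4)
A(y, G) = y + 132*G (A(y, G) = (-12*(1 - 12))*G + y = (-12*(-11))*G + y = 132*G + y = y + 132*G)
(-23822 + A(4, H(-12, 11))) - 31468 = (-23822 + (4 + 132*(13/4))) - 31468 = (-23822 + (4 + 429)) - 31468 = (-23822 + 433) - 31468 = -23389 - 31468 = -54857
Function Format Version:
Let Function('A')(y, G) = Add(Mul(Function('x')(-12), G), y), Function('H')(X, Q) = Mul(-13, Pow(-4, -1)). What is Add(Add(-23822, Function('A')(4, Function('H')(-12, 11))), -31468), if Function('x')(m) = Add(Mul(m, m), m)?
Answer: -54857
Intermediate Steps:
Function('x')(m) = Add(m, Pow(m, 2)) (Function('x')(m) = Add(Pow(m, 2), m) = Add(m, Pow(m, 2)))
Function('H')(X, Q) = Rational(13, 4) (Function('H')(X, Q) = Mul(-13, Rational(-1, 4)) = Rational(13, 4))
Function('A')(y, G) = Add(y, Mul(132, G)) (Function('A')(y, G) = Add(Mul(Mul(-12, Add(1, -12)), G), y) = Add(Mul(Mul(-12, -11), G), y) = Add(Mul(132, G), y) = Add(y, Mul(132, G)))
Add(Add(-23822, Function('A')(4, Function('H')(-12, 11))), -31468) = Add(Add(-23822, Add(4, Mul(132, Rational(13, 4)))), -31468) = Add(Add(-23822, Add(4, 429)), -31468) = Add(Add(-23822, 433), -31468) = Add(-23389, -31468) = -54857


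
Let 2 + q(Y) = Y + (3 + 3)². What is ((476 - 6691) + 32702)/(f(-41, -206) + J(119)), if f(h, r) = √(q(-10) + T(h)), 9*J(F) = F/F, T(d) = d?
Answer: 238383/1378 - 2145447*I*√17/1378 ≈ 172.99 - 6419.4*I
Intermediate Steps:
J(F) = ⅑ (J(F) = (F/F)/9 = (⅑)*1 = ⅑)
q(Y) = 34 + Y (q(Y) = -2 + (Y + (3 + 3)²) = -2 + (Y + 6²) = -2 + (Y + 36) = -2 + (36 + Y) = 34 + Y)
f(h, r) = √(24 + h) (f(h, r) = √((34 - 10) + h) = √(24 + h))
((476 - 6691) + 32702)/(f(-41, -206) + J(119)) = ((476 - 6691) + 32702)/(√(24 - 41) + ⅑) = (-6215 + 32702)/(√(-17) + ⅑) = 26487/(I*√17 + ⅑) = 26487/(⅑ + I*√17)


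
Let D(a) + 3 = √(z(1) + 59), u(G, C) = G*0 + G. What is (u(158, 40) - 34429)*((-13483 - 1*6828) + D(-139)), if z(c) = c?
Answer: 696181094 - 68542*√15 ≈ 6.9592e+8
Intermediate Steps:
u(G, C) = G (u(G, C) = 0 + G = G)
D(a) = -3 + 2*√15 (D(a) = -3 + √(1 + 59) = -3 + √60 = -3 + 2*√15)
(u(158, 40) - 34429)*((-13483 - 1*6828) + D(-139)) = (158 - 34429)*((-13483 - 1*6828) + (-3 + 2*√15)) = -34271*((-13483 - 6828) + (-3 + 2*√15)) = -34271*(-20311 + (-3 + 2*√15)) = -34271*(-20314 + 2*√15) = 696181094 - 68542*√15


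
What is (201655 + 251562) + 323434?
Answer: 776651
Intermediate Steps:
(201655 + 251562) + 323434 = 453217 + 323434 = 776651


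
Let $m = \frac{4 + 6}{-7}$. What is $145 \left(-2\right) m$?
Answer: $\frac{2900}{7} \approx 414.29$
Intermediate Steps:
$m = - \frac{10}{7}$ ($m = \left(- \frac{1}{7}\right) 10 = - \frac{10}{7} \approx -1.4286$)
$145 \left(-2\right) m = 145 \left(-2\right) \left(- \frac{10}{7}\right) = \left(-290\right) \left(- \frac{10}{7}\right) = \frac{2900}{7}$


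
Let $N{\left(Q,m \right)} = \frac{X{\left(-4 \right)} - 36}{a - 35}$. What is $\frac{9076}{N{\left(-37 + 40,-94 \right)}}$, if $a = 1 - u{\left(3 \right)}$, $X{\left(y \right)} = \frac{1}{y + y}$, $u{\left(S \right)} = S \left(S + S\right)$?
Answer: $\frac{3775616}{289} \approx 13064.0$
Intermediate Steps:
$u{\left(S \right)} = 2 S^{2}$ ($u{\left(S \right)} = S 2 S = 2 S^{2}$)
$X{\left(y \right)} = \frac{1}{2 y}$
$a = -17$ ($a = 1 - 2 \cdot 3^{2} = 1 - 2 \cdot 9 = 1 - 18 = -17$)
$N{\left(Q,m \right)} = \frac{289}{416}$ ($N{\left(Q,m \right)} = \frac{\frac{1}{2 \left(-4\right)} - 36}{-17 - 35} = \frac{\frac{1}{2} \left(- \frac{1}{4}\right) - 36}{-52} = \left(- \frac{1}{8} - 36\right) \left(- \frac{1}{52}\right) = \left(- \frac{289}{8}\right) \left(- \frac{1}{52}\right) = \frac{289}{416}$)
$\frac{9076}{N{\left(-37 + 40,-94 \right)}} = \frac{9076}{\frac{289}{416}} = 9076 \cdot \frac{416}{289} = \frac{3775616}{289}$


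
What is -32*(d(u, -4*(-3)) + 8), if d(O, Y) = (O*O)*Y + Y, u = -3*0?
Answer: -640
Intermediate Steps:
u = 0
d(O, Y) = Y + Y*O**2 (d(O, Y) = O**2*Y + Y = Y*O**2 + Y = Y + Y*O**2)
-32*(d(u, -4*(-3)) + 8) = -32*((-4*(-3))*(1 + 0**2) + 8) = -32*(12*(1 + 0) + 8) = -32*(12*1 + 8) = -32*(12 + 8) = -32*20 = -640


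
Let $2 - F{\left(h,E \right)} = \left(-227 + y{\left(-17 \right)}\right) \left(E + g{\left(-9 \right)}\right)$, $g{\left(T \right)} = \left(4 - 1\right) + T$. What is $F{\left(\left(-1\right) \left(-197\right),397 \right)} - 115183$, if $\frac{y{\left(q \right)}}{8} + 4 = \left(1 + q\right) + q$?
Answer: $89312$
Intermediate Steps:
$g{\left(T \right)} = 3 + T$
$y{\left(q \right)} = -24 + 16 q$ ($y{\left(q \right)} = -32 + 8 \left(\left(1 + q\right) + q\right) = -32 + 8 \left(1 + 2 q\right) = -32 + \left(8 + 16 q\right) = -24 + 16 q$)
$F{\left(h,E \right)} = -3136 + 523 E$ ($F{\left(h,E \right)} = 2 - \left(-227 + \left(-24 + 16 \left(-17\right)\right)\right) \left(E + \left(3 - 9\right)\right) = 2 - \left(-227 - 296\right) \left(E - 6\right) = 2 - \left(-227 - 296\right) \left(-6 + E\right) = 2 - - 523 \left(-6 + E\right) = 2 - \left(3138 - 523 E\right) = 2 + \left(-3138 + 523 E\right) = -3136 + 523 E$)
$F{\left(\left(-1\right) \left(-197\right),397 \right)} - 115183 = \left(-3136 + 523 \cdot 397\right) - 115183 = \left(-3136 + 207631\right) - 115183 = 204495 - 115183 = 89312$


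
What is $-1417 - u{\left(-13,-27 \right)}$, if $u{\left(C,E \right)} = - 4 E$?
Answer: $-1525$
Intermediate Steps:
$-1417 - u{\left(-13,-27 \right)} = -1417 - \left(-4\right) \left(-27\right) = -1417 - 108 = -1525$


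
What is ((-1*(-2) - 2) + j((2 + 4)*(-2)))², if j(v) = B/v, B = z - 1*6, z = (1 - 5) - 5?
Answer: 25/16 ≈ 1.5625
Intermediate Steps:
z = -9 (z = -4 - 5 = -9)
B = -15 (B = -9 - 1*6 = -9 - 6 = -15)
j(v) = -15/v
((-1*(-2) - 2) + j((2 + 4)*(-2)))² = ((-1*(-2) - 2) - 15*(-1/(2*(2 + 4))))² = ((2 - 2) - 15/(6*(-2)))² = (0 - 15/(-12))² = (0 - 15*(-1/12))² = (0 + 5/4)² = (5/4)² = 25/16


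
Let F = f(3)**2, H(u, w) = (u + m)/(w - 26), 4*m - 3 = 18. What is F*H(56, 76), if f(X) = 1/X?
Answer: 49/360 ≈ 0.13611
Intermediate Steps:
m = 21/4 (m = 3/4 + (1/4)*18 = 3/4 + 9/2 = 21/4 ≈ 5.2500)
f(X) = 1/X
H(u, w) = (21/4 + u)/(-26 + w) (H(u, w) = (u + 21/4)/(w - 26) = (21/4 + u)/(-26 + w))
F = 1/9 (F = (1/3)**2 = 1/9 ≈ 0.11111)
F*H(56, 76) = ((21/4 + 56)/(-26 + 76))/9 = ((245/4)/50)/9 = ((1/50)*(245/4))/9 = (1/9)*(49/40) = 49/360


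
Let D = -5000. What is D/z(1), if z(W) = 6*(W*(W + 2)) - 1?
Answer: -5000/17 ≈ -294.12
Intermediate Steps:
z(W) = -1 + 6*W*(2 + W) (z(W) = 6*(W*(2 + W)) - 1 = 6*W*(2 + W) - 1 = -1 + 6*W*(2 + W))
D/z(1) = -5000/(-1 + 6*1² + 12*1) = -5000/(-1 + 6*1 + 12) = -5000/(-1 + 6 + 12) = -5000/17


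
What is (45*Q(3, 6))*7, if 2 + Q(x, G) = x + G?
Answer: 2205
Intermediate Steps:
Q(x, G) = -2 + G + x (Q(x, G) = -2 + (x + G) = -2 + (G + x) = -2 + G + x)
(45*Q(3, 6))*7 = (45*(-2 + 6 + 3))*7 = (45*7)*7 = 315*7 = 2205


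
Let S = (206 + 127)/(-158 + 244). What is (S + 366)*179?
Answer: 5693811/86 ≈ 66207.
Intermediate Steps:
S = 333/86 ≈ 3.8721
(S + 366)*179 = (333/86 + 366)*179 = (31809/86)*179 = 5693811/86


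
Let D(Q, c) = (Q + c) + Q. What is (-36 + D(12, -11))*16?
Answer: -368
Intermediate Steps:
D(Q, c) = c + 2*Q
(-36 + D(12, -11))*16 = (-36 + (-11 + 2*12))*16 = (-36 + (-11 + 24))*16 = (-36 + 13)*16 = -23*16 = -368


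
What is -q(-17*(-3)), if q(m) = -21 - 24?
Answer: 45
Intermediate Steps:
q(m) = -45
-q(-17*(-3)) = -1*(-45) = 45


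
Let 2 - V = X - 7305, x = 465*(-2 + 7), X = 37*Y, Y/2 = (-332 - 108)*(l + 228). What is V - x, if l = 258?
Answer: 15829142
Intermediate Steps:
Y = -427680 (Y = 2*((-332 - 108)*(258 + 228)) = 2*(-440*486) = 2*(-213840) = -427680)
X = -15824160 (X = 37*(-427680) = -15824160)
x = 2325 (x = 465*5 = 2325)
V = 15831467 (V = 2 - (-15824160 - 7305) = 2 - 1*(-15831465) = 2 + 15831465 = 15831467)
V - x = 15831467 - 1*2325 = 15831467 - 2325 = 15829142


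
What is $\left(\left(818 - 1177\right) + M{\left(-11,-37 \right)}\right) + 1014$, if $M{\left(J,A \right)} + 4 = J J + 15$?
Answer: $787$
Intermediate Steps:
$M{\left(J,A \right)} = 11 + J^{2}$ ($M{\left(J,A \right)} = -4 + \left(J J + 15\right) = -4 + \left(J^{2} + 15\right) = -4 + \left(15 + J^{2}\right) = 11 + J^{2}$)
$\left(\left(818 - 1177\right) + M{\left(-11,-37 \right)}\right) + 1014 = \left(\left(818 - 1177\right) + \left(11 + \left(-11\right)^{2}\right)\right) + 1014 = \left(-359 + \left(11 + 121\right)\right) + 1014 = \left(-359 + 132\right) + 1014 = -227 + 1014 = 787$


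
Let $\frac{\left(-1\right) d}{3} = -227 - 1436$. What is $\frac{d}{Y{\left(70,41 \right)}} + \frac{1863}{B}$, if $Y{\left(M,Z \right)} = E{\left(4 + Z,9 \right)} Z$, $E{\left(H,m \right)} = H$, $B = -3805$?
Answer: $\frac{1036394}{468015} \approx 2.2144$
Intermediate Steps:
$Y{\left(M,Z \right)} = Z \left(4 + Z\right)$ ($Y{\left(M,Z \right)} = \left(4 + Z\right) Z = Z \left(4 + Z\right)$)
$d = 4989$ ($d = - 3 \left(-227 - 1436\right) = \left(-3\right) \left(-1663\right) = 4989$)
$\frac{d}{Y{\left(70,41 \right)}} + \frac{1863}{B} = \frac{4989}{41 \left(4 + 41\right)} + \frac{1863}{-3805} = \frac{4989}{41 \cdot 45} + 1863 \left(- \frac{1}{3805}\right) = \frac{4989}{1845} - \frac{1863}{3805} = 4989 \cdot \frac{1}{1845} - \frac{1863}{3805} = \frac{1663}{615} - \frac{1863}{3805} = \frac{1036394}{468015}$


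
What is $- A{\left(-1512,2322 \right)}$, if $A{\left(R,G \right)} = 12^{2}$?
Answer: $-144$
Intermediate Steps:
$A{\left(R,G \right)} = 144$
$- A{\left(-1512,2322 \right)} = \left(-1\right) 144 = -144$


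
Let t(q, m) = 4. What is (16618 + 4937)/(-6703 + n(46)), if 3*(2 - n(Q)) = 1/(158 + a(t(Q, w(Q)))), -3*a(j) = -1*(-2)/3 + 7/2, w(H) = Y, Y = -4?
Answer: -12152709/3778025 ≈ -3.2167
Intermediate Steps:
w(H) = -4
a(j) = -25/18 (a(j) = -(-1*(-2)/3 + 7/2)/3 = -(2*(⅓) + 7*(½))/3 = -(⅔ + 7/2)/3 = -⅓*25/6 = -25/18)
n(Q) = 5632/2819 (n(Q) = 2 - 1/(3*(158 - 25/18)) = 2 - 1/(3*2819/18) = 2 - ⅓*18/2819 = 2 - 6/2819 = 5632/2819)
(16618 + 4937)/(-6703 + n(46)) = (16618 + 4937)/(-6703 + 5632/2819) = 21555/(-18890125/2819) = 21555*(-2819/18890125) = -12152709/3778025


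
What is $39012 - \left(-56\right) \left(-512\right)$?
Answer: $10340$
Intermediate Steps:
$39012 - \left(-56\right) \left(-512\right) = 39012 - 28672 = 10340$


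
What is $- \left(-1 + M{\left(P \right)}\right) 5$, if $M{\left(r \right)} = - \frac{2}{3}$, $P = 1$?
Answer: $\frac{25}{3} \approx 8.3333$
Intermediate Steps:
$M{\left(r \right)} = - \frac{2}{3}$ ($M{\left(r \right)} = \left(-2\right) \frac{1}{3} = - \frac{2}{3}$)
$- \left(-1 + M{\left(P \right)}\right) 5 = - \left(-1 - \frac{2}{3}\right) 5 = - \frac{\left(-5\right) 5}{3} = \left(-1\right) \left(- \frac{25}{3}\right) = \frac{25}{3}$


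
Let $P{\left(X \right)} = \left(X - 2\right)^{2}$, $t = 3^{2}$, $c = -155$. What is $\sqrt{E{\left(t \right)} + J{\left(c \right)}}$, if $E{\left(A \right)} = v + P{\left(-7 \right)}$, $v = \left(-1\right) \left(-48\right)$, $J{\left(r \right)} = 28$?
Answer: $\sqrt{157} \approx 12.53$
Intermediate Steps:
$t = 9$
$P{\left(X \right)} = \left(-2 + X\right)^{2}$
$v = 48$
$E{\left(A \right)} = 129$ ($E{\left(A \right)} = 48 + \left(-2 - 7\right)^{2} = 48 + \left(-9\right)^{2} = 48 + 81 = 129$)
$\sqrt{E{\left(t \right)} + J{\left(c \right)}} = \sqrt{129 + 28} = \sqrt{157}$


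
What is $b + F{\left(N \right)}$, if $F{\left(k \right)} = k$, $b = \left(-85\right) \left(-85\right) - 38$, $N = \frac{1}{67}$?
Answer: $\frac{481530}{67} \approx 7187.0$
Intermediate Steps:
$N = \frac{1}{67} \approx 0.014925$
$b = 7187$ ($b = 7225 - 38 = 7187$)
$b + F{\left(N \right)} = 7187 + \frac{1}{67} = \frac{481530}{67}$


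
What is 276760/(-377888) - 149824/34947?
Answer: -8286077929/1650756492 ≈ -5.0196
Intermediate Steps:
276760/(-377888) - 149824/34947 = 276760*(-1/377888) - 149824*1/34947 = -34595/47236 - 149824/34947 = -8286077929/1650756492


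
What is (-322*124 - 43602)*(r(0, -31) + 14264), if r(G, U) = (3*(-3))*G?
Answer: -1191471920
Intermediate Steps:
r(G, U) = -9*G
(-322*124 - 43602)*(r(0, -31) + 14264) = (-322*124 - 43602)*(-9*0 + 14264) = (-39928 - 43602)*(0 + 14264) = -83530*14264 = -1191471920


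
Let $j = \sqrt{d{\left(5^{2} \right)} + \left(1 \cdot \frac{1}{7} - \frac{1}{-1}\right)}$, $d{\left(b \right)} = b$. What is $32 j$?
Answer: $\frac{32 \sqrt{1281}}{7} \approx 163.62$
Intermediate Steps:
$j = \frac{\sqrt{1281}}{7}$ ($j = \sqrt{5^{2} + \left(1 \cdot \frac{1}{7} - \frac{1}{-1}\right)} = \sqrt{25 + \left(1 \cdot \frac{1}{7} - -1\right)} = \sqrt{25 + \left(\frac{1}{7} + 1\right)} = \sqrt{25 + \frac{8}{7}} = \sqrt{\frac{183}{7}} = \frac{\sqrt{1281}}{7} \approx 5.113$)
$32 j = 32 \frac{\sqrt{1281}}{7} = \frac{32 \sqrt{1281}}{7}$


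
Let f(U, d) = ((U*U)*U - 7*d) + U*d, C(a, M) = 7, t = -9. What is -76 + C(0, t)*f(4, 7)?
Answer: 225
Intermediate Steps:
f(U, d) = U³ - 7*d + U*d (f(U, d) = (U²*U - 7*d) + U*d = (U³ - 7*d) + U*d = U³ - 7*d + U*d)
-76 + C(0, t)*f(4, 7) = -76 + 7*(4³ - 7*7 + 4*7) = -76 + 7*(64 - 49 + 28) = -76 + 7*43 = -76 + 301 = 225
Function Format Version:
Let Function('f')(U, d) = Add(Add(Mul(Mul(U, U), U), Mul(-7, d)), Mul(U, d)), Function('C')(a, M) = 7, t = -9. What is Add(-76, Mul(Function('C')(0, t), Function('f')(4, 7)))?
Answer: 225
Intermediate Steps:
Function('f')(U, d) = Add(Pow(U, 3), Mul(-7, d), Mul(U, d)) (Function('f')(U, d) = Add(Add(Mul(Pow(U, 2), U), Mul(-7, d)), Mul(U, d)) = Add(Add(Pow(U, 3), Mul(-7, d)), Mul(U, d)) = Add(Pow(U, 3), Mul(-7, d), Mul(U, d)))
Add(-76, Mul(Function('C')(0, t), Function('f')(4, 7))) = Add(-76, Mul(7, Add(Pow(4, 3), Mul(-7, 7), Mul(4, 7)))) = Add(-76, Mul(7, Add(64, -49, 28))) = Add(-76, Mul(7, 43)) = Add(-76, 301) = 225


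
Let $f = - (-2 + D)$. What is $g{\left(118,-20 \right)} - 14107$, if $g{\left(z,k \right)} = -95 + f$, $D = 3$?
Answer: $-14203$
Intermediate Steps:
$f = -1$ ($f = - (-2 + 3) = \left(-1\right) 1 = -1$)
$g{\left(z,k \right)} = -96$ ($g{\left(z,k \right)} = -95 - 1 = -96$)
$g{\left(118,-20 \right)} - 14107 = -96 - 14107 = -14203$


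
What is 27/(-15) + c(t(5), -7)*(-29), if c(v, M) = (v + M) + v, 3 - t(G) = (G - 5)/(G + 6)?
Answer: 136/5 ≈ 27.200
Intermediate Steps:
t(G) = 3 - (-5 + G)/(6 + G) (t(G) = 3 - (G - 5)/(G + 6) = 3 - (-5 + G)/(6 + G))
c(v, M) = M + 2*v (c(v, M) = (M + v) + v = M + 2*v)
27/(-15) + c(t(5), -7)*(-29) = 27/(-15) + (-7 + 2*((23 + 2*5)/(6 + 5)))*(-29) = 27*(-1/15) + (-7 + 2*((23 + 10)/11))*(-29) = -9/5 + (-7 + 2*((1/11)*33))*(-29) = -9/5 + (-7 + 2*3)*(-29) = -9/5 + (-7 + 6)*(-29) = -9/5 - 1*(-29) = -9/5 + 29 = 136/5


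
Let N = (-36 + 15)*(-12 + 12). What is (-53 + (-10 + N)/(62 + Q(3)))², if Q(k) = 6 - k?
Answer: 477481/169 ≈ 2825.3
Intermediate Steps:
N = 0 (N = -21*0 = 0)
(-53 + (-10 + N)/(62 + Q(3)))² = (-53 + (-10 + 0)/(62 + (6 - 1*3)))² = (-53 - 10/(62 + (6 - 3)))² = (-53 - 10/(62 + 3))² = (-53 - 10/65)² = (-53 - 10*1/65)² = (-53 - 2/13)² = (-691/13)² = 477481/169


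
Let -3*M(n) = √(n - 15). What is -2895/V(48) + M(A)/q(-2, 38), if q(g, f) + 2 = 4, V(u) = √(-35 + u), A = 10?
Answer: -2895*√13/13 - I*√5/6 ≈ -802.93 - 0.37268*I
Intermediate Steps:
q(g, f) = 2 (q(g, f) = -2 + 4 = 2)
M(n) = -√(-15 + n)/3 (M(n) = -√(n - 15)/3 = -√(-15 + n)/3)
-2895/V(48) + M(A)/q(-2, 38) = -2895/√(-35 + 48) - √(-15 + 10)/3/2 = -2895*√13/13 - I*√5/3*(½) = -2895*√13/13 - I*√5/6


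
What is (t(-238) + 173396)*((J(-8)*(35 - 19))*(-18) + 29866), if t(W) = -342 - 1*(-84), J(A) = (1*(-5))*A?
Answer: 3176389748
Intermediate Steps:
J(A) = -5*A
t(W) = -258 (t(W) = -342 + 84 = -258)
(t(-238) + 173396)*((J(-8)*(35 - 19))*(-18) + 29866) = (-258 + 173396)*(((-5*(-8))*(35 - 19))*(-18) + 29866) = 173138*((40*16)*(-18) + 29866) = 173138*(640*(-18) + 29866) = 173138*(-11520 + 29866) = 173138*18346 = 3176389748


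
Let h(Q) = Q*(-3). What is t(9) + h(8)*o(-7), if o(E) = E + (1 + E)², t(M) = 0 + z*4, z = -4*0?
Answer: -696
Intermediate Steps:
z = 0
h(Q) = -3*Q
t(M) = 0 (t(M) = 0 + 0*4 = 0 + 0 = 0)
t(9) + h(8)*o(-7) = 0 + (-3*8)*(-7 + (1 - 7)²) = 0 - 24*(-7 + (-6)²) = 0 - 24*(-7 + 36) = 0 - 24*29 = 0 - 696 = -696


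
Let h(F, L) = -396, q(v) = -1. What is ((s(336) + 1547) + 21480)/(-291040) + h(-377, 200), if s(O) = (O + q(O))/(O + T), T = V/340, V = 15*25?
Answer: -2642445799021/6671509920 ≈ -396.08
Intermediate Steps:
V = 375
T = 75/68 (T = 375/340 = 375*(1/340) = 75/68 ≈ 1.1029)
s(O) = (-1 + O)/(75/68 + O) (s(O) = (O - 1)/(O + 75/68) = (-1 + O)/(75/68 + O))
((s(336) + 1547) + 21480)/(-291040) + h(-377, 200) = ((68*(-1 + 336)/(75 + 68*336) + 1547) + 21480)/(-291040) - 396 = ((68*335/(75 + 22848) + 1547) + 21480)*(-1/291040) - 396 = ((68*335/22923 + 1547) + 21480)*(-1/291040) - 396 = ((68*(1/22923)*335 + 1547) + 21480)*(-1/291040) - 396 = ((22780/22923 + 1547) + 21480)*(-1/291040) - 396 = (35484661/22923 + 21480)*(-1/291040) - 396 = (527870701/22923)*(-1/291040) - 396 = -527870701/6671509920 - 396 = -2642445799021/6671509920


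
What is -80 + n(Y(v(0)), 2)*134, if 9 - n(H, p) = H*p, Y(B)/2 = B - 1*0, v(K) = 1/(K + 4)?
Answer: 992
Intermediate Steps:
v(K) = 1/(4 + K)
Y(B) = 2*B (Y(B) = 2*(B - 1*0) = 2*(B + 0) = 2*B)
n(H, p) = 9 - H*p
-80 + n(Y(v(0)), 2)*134 = -80 + (9 - 1*2/(4 + 0)*2)*134 = -80 + (9 - 1*2/4*2)*134 = -80 + (9 - 1*2*(¼)*2)*134 = -80 + (9 - 1*½*2)*134 = -80 + (9 - 1)*134 = -80 + 8*134 = -80 + 1072 = 992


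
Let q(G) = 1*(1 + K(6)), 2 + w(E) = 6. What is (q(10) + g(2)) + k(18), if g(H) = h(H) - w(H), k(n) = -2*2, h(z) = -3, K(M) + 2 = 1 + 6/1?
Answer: -5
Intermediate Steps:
w(E) = 4 (w(E) = -2 + 6 = 4)
K(M) = 5 (K(M) = -2 + (1 + 6/1) = -2 + (1 + 6*1) = -2 + (1 + 6) = -2 + 7 = 5)
q(G) = 6 (q(G) = 1*(1 + 5) = 1*6 = 6)
k(n) = -4
g(H) = -7 (g(H) = -3 - 1*4 = -3 - 4 = -7)
(q(10) + g(2)) + k(18) = (6 - 7) - 4 = -1 - 4 = -5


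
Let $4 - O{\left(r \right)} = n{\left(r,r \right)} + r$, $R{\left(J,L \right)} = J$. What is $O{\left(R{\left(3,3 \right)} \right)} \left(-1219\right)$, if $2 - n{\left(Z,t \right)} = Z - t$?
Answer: $1219$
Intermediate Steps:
$n{\left(Z,t \right)} = 2 + t - Z$ ($n{\left(Z,t \right)} = 2 - \left(Z - t\right) = 2 + t - Z$)
$O{\left(r \right)} = 2 - r$ ($O{\left(r \right)} = 4 - \left(\left(2 + r - r\right) + r\right) = 4 - \left(2 + r\right) = 2 - r$)
$O{\left(R{\left(3,3 \right)} \right)} \left(-1219\right) = \left(2 - 3\right) \left(-1219\right) = \left(-1\right) \left(-1219\right) = 1219$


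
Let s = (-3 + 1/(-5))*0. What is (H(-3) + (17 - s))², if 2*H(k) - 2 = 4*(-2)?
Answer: 196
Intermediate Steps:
H(k) = -3 (H(k) = 1 + (4*(-2))/2 = 1 + (½)*(-8) = 1 - 4 = -3)
s = 0 (s = (-3 - ⅕)*0 = -16/5*0 = 0)
(H(-3) + (17 - s))² = (-3 + (17 - 1*0))² = (-3 + (17 + 0))² = (-3 + 17)² = 14² = 196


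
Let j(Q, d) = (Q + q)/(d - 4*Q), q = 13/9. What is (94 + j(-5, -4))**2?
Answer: 712336/81 ≈ 8794.3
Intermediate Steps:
q = 13/9 (q = 13*(1/9) = 13/9 ≈ 1.4444)
j(Q, d) = (13/9 + Q)/(d - 4*Q) (j(Q, d) = (Q + 13/9)/(d - 4*Q) = (13/9 + Q)/(d - 4*Q))
(94 + j(-5, -4))**2 = (94 + (13/9 - 5)/(-4 - 4*(-5)))**2 = (94 - 32/9/(-4 + 20))**2 = (94 - 32/9/16)**2 = (94 + (1/16)*(-32/9))**2 = (94 - 2/9)**2 = (844/9)**2 = 712336/81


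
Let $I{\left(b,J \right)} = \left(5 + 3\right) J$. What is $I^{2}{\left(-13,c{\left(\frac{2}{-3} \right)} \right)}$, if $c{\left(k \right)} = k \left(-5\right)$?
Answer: $\frac{6400}{9} \approx 711.11$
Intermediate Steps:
$c{\left(k \right)} = - 5 k$
$I{\left(b,J \right)} = 8 J$
$I^{2}{\left(-13,c{\left(\frac{2}{-3} \right)} \right)} = \left(8 \left(- 5 \frac{2}{-3}\right)\right)^{2} = \left(8 \left(- 5 \cdot 2 \left(- \frac{1}{3}\right)\right)\right)^{2} = \left(8 \left(\left(-5\right) \left(- \frac{2}{3}\right)\right)\right)^{2} = \left(8 \cdot \frac{10}{3}\right)^{2} = \left(\frac{80}{3}\right)^{2} = \frac{6400}{9}$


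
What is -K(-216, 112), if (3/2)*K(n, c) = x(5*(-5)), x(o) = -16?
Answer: 32/3 ≈ 10.667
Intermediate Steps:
K(n, c) = -32/3 (K(n, c) = (2/3)*(-16) = -32/3)
-K(-216, 112) = -1*(-32/3) = 32/3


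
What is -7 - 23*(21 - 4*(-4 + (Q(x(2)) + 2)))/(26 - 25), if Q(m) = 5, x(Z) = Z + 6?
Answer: -214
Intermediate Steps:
x(Z) = 6 + Z
-7 - 23*(21 - 4*(-4 + (Q(x(2)) + 2)))/(26 - 25) = -7 - 23*(21 - 4*(-4 + (5 + 2)))/(26 - 25) = -7 - 23*(21 - 4*(-4 + 7))/1 = -7 - 23*(21 - 4*3) = -7 - 23*(21 - 12) = -7 - 207 = -214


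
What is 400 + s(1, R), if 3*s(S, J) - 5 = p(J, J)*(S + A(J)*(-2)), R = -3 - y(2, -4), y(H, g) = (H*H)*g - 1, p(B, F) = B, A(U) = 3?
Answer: 1135/3 ≈ 378.33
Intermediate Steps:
y(H, g) = -1 + g*H**2 (y(H, g) = H**2*g - 1 = g*H**2 - 1 = -1 + g*H**2)
R = 14 (R = -3 - (-1 - 4*2**2) = -3 - (-1 - 4*4) = -3 - (-1 - 16) = -3 - 1*(-17) = -3 + 17 = 14)
s(S, J) = 5/3 + J*(-6 + S)/3 (s(S, J) = 5/3 + (J*(S + 3*(-2)))/3 = 5/3 + (J*(S - 6))/3 = 5/3 + (J*(-6 + S))/3 = 5/3 + J*(-6 + S)/3)
400 + s(1, R) = 400 + (5/3 - 2*14 + (1/3)*14*1) = 400 + (5/3 - 28 + 14/3) = 400 - 65/3 = 1135/3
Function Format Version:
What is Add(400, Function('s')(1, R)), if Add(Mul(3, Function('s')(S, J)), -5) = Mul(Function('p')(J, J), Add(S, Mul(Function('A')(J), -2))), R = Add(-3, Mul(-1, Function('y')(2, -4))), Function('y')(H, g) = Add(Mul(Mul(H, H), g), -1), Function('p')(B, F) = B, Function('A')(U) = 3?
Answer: Rational(1135, 3) ≈ 378.33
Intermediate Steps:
Function('y')(H, g) = Add(-1, Mul(g, Pow(H, 2))) (Function('y')(H, g) = Add(Mul(Pow(H, 2), g), -1) = Add(Mul(g, Pow(H, 2)), -1) = Add(-1, Mul(g, Pow(H, 2))))
R = 14 (R = Add(-3, Mul(-1, Add(-1, Mul(-4, Pow(2, 2))))) = Add(-3, Mul(-1, Add(-1, Mul(-4, 4)))) = Add(-3, Mul(-1, Add(-1, -16))) = Add(-3, Mul(-1, -17)) = Add(-3, 17) = 14)
Function('s')(S, J) = Add(Rational(5, 3), Mul(Rational(1, 3), J, Add(-6, S))) (Function('s')(S, J) = Add(Rational(5, 3), Mul(Rational(1, 3), Mul(J, Add(S, Mul(3, -2))))) = Add(Rational(5, 3), Mul(Rational(1, 3), Mul(J, Add(S, -6)))) = Add(Rational(5, 3), Mul(Rational(1, 3), Mul(J, Add(-6, S)))) = Add(Rational(5, 3), Mul(Rational(1, 3), J, Add(-6, S))))
Add(400, Function('s')(1, R)) = Add(400, Add(Rational(5, 3), Mul(-2, 14), Mul(Rational(1, 3), 14, 1))) = Add(400, Add(Rational(5, 3), -28, Rational(14, 3))) = Add(400, Rational(-65, 3)) = Rational(1135, 3)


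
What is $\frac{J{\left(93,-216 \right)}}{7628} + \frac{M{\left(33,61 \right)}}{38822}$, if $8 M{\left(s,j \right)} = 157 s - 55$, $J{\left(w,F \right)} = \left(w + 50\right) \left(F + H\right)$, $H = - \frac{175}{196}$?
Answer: $- \frac{2398406065}{592268432} \approx -4.0495$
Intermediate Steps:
$H = - \frac{25}{28}$ ($H = \left(-175\right) \frac{1}{196} = - \frac{25}{28} \approx -0.89286$)
$J{\left(w,F \right)} = \left(50 + w\right) \left(- \frac{25}{28} + F\right)$ ($J{\left(w,F \right)} = \left(w + 50\right) \left(F - \frac{25}{28}\right) = \left(50 + w\right) \left(- \frac{25}{28} + F\right)$)
$M{\left(s,j \right)} = - \frac{55}{8} + \frac{157 s}{8}$ ($M{\left(s,j \right)} = \frac{157 s - 55}{8} = \frac{-55 + 157 s}{8} = - \frac{55}{8} + \frac{157 s}{8}$)
$\frac{J{\left(93,-216 \right)}}{7628} + \frac{M{\left(33,61 \right)}}{38822} = \frac{- \frac{625}{14} + 50 \left(-216\right) - \frac{2325}{28} - 20088}{7628} + \frac{- \frac{55}{8} + \frac{157}{8} \cdot 33}{38822} = \left(- \frac{625}{14} - 10800 - \frac{2325}{28} - 20088\right) \frac{1}{7628} + \left(- \frac{55}{8} + \frac{5181}{8}\right) \frac{1}{38822} = \left(- \frac{868439}{28}\right) \frac{1}{7628} + \frac{2563}{4} \cdot \frac{1}{38822} = - \frac{868439}{213584} + \frac{2563}{155288} = - \frac{2398406065}{592268432}$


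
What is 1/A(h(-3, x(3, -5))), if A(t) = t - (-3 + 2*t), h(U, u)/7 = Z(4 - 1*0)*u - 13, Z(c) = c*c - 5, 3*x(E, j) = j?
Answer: 3/667 ≈ 0.0044978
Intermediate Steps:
x(E, j) = j/3
Z(c) = -5 + c**2 (Z(c) = c**2 - 5 = -5 + c**2)
h(U, u) = -91 + 77*u (h(U, u) = 7*((-5 + (4 - 1*0)**2)*u - 13) = 7*((-5 + (4 + 0)**2)*u - 13) = 7*((-5 + 4**2)*u - 13) = 7*((-5 + 16)*u - 13) = 7*(11*u - 13) = 7*(-13 + 11*u) = -91 + 77*u)
A(t) = 3 - t (A(t) = t + (3 - 2*t) = 3 - t)
1/A(h(-3, x(3, -5))) = 1/(3 - (-91 + 77*((1/3)*(-5)))) = 1/(3 - (-91 + 77*(-5/3))) = 1/(3 - (-91 - 385/3)) = 1/(3 - 1*(-658/3)) = 1/(3 + 658/3) = 1/(667/3) = 3/667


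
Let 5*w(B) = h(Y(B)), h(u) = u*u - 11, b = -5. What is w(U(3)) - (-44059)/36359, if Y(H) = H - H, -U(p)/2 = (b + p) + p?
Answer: -179654/181795 ≈ -0.98822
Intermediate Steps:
U(p) = 10 - 4*p (U(p) = -2*((-5 + p) + p) = -2*(-5 + 2*p) = 10 - 4*p)
Y(H) = 0
h(u) = -11 + u² (h(u) = u² - 11 = -11 + u²)
w(B) = -11/5 (w(B) = (-11 + 0²)/5 = (-11 + 0)/5 = (⅕)*(-11) = -11/5)
w(U(3)) - (-44059)/36359 = -11/5 - (-44059)/36359 = -11/5 - 1*(-44059/36359) = -11/5 + 44059/36359 = -179654/181795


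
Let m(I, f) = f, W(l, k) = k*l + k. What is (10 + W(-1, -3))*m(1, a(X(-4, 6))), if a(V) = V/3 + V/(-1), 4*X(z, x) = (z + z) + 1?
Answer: 35/3 ≈ 11.667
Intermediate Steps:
W(l, k) = k + k*l
X(z, x) = ¼ + z/2 (X(z, x) = ((z + z) + 1)/4 = (2*z + 1)/4 = (1 + 2*z)/4 = ¼ + z/2)
a(V) = -2*V/3 (a(V) = V*(⅓) + V*(-1) = V/3 - V = -2*V/3)
(10 + W(-1, -3))*m(1, a(X(-4, 6))) = (10 - 3*(1 - 1))*(-2*(¼ + (½)*(-4))/3) = (10 - 3*0)*(-2*(¼ - 2)/3) = (10 + 0)*(-⅔*(-7/4)) = 10*(7/6) = 35/3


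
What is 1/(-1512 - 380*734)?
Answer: -1/280432 ≈ -3.5659e-6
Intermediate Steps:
1/(-1512 - 380*734) = 1/(-1512 - 278920) = 1/(-280432) = -1/280432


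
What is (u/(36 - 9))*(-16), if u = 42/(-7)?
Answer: 32/9 ≈ 3.5556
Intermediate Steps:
u = -6 (u = 42*(-1/7) = -6)
(u/(36 - 9))*(-16) = -6/(36 - 9)*(-16) = -6/27*(-16) = -6*1/27*(-16) = -2/9*(-16) = 32/9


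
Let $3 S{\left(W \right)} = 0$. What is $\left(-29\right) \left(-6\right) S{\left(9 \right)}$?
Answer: $0$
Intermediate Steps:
$S{\left(W \right)} = 0$ ($S{\left(W \right)} = \frac{1}{3} \cdot 0 = 0$)
$\left(-29\right) \left(-6\right) S{\left(9 \right)} = \left(-29\right) \left(-6\right) 0 = 174 \cdot 0 = 0$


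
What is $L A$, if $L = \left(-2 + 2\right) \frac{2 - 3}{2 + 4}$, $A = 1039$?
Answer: $0$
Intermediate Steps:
$L = 0$ ($L = 0 \left(- \frac{1}{6}\right) = 0$)
$L A = 0 \cdot 1039 = 0$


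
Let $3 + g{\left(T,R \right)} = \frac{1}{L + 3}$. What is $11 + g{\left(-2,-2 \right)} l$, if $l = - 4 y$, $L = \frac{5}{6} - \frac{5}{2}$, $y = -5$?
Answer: $-34$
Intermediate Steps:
$L = - \frac{5}{3}$ ($L = 5 \cdot \frac{1}{6} - \frac{5}{2} = \frac{5}{6} - \frac{5}{2} = - \frac{5}{3} \approx -1.6667$)
$l = 20$ ($l = \left(-4\right) \left(-5\right) = 20$)
$g{\left(T,R \right)} = - \frac{9}{4}$ ($g{\left(T,R \right)} = -3 + \frac{1}{- \frac{5}{3} + 3} = -3 + \frac{1}{\frac{4}{3}} = -3 + \frac{3}{4} = - \frac{9}{4}$)
$11 + g{\left(-2,-2 \right)} l = 11 - 45 = -34$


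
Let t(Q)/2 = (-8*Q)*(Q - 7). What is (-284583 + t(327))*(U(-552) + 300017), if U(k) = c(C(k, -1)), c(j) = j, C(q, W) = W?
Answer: -587678241168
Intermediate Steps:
t(Q) = -16*Q*(-7 + Q) (t(Q) = 2*((-8*Q)*(Q - 7)) = 2*((-8*Q)*(-7 + Q)) = 2*(-8*Q*(-7 + Q)) = -16*Q*(-7 + Q))
U(k) = -1
(-284583 + t(327))*(U(-552) + 300017) = (-284583 + 16*327*(7 - 1*327))*(-1 + 300017) = (-284583 + 16*327*(7 - 327))*300016 = (-284583 + 16*327*(-320))*300016 = (-284583 - 1674240)*300016 = -1958823*300016 = -587678241168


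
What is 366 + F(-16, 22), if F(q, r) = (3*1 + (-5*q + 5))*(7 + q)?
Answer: -426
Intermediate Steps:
F(q, r) = (7 + q)*(8 - 5*q) (F(q, r) = (3 + (5 - 5*q))*(7 + q) = (8 - 5*q)*(7 + q) = (7 + q)*(8 - 5*q))
366 + F(-16, 22) = 366 + (56 - 27*(-16) - 5*(-16)**2) = 366 + (56 + 432 - 5*256) = 366 + (56 + 432 - 1280) = 366 - 792 = -426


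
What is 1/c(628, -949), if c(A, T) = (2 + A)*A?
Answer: 1/395640 ≈ 2.5276e-6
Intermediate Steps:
c(A, T) = A*(2 + A)
1/c(628, -949) = 1/(628*(2 + 628)) = 1/(628*630) = 1/395640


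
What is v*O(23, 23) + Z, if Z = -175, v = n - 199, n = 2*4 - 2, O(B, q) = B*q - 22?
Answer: -98026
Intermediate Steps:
O(B, q) = -22 + B*q
n = 6 (n = 8 - 2 = 6)
v = -193 (v = 6 - 199 = -193)
v*O(23, 23) + Z = -193*(-22 + 23*23) - 175 = -193*(-22 + 529) - 175 = -193*507 - 175 = -97851 - 175 = -98026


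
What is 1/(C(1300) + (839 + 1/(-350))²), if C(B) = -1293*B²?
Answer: -122500/267597095264799 ≈ -4.5778e-10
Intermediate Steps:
1/(C(1300) + (839 + 1/(-350))²) = 1/(-1293*1300² + (839 + 1/(-350))²) = 1/(-1293*1690000 + (839 - 1/350)²) = 1/(-2185170000 + (293649/350)²) = 1/(-2185170000 + 86229735201/122500) = 1/(-267597095264799/122500) = -122500/267597095264799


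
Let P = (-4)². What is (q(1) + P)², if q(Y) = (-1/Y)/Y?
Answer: 225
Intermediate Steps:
P = 16
q(Y) = -1/Y²
(q(1) + P)² = (-1/1² + 16)² = (-1*1 + 16)² = (-1 + 16)² = 15² = 225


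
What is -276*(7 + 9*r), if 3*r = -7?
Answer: 3864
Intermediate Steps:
r = -7/3 (r = (1/3)*(-7) = -7/3 ≈ -2.3333)
-276*(7 + 9*r) = -276*(7 + 9*(-7/3)) = -276*(7 - 21) = -276*(-14) = 3864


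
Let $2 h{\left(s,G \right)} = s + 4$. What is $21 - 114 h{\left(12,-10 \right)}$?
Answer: $-891$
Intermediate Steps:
$h{\left(s,G \right)} = 2 + \frac{s}{2}$ ($h{\left(s,G \right)} = \frac{s + 4}{2} = \frac{4 + s}{2} = 2 + \frac{s}{2}$)
$21 - 114 h{\left(12,-10 \right)} = 21 - 114 \left(2 + \frac{1}{2} \cdot 12\right) = 21 - 114 \left(2 + 6\right) = 21 - 912 = -891$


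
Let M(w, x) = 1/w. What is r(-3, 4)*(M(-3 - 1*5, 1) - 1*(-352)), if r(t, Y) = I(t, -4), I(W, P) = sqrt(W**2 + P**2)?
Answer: 14075/8 ≈ 1759.4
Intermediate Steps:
I(W, P) = sqrt(P**2 + W**2)
r(t, Y) = sqrt(16 + t**2) (r(t, Y) = sqrt((-4)**2 + t**2) = sqrt(16 + t**2))
r(-3, 4)*(M(-3 - 1*5, 1) - 1*(-352)) = sqrt(16 + (-3)**2)*(1/(-3 - 1*5) - 1*(-352)) = sqrt(16 + 9)*(1/(-3 - 5) + 352) = sqrt(25)*(1/(-8) + 352) = 5*(-1/8 + 352) = 5*(2815/8) = 14075/8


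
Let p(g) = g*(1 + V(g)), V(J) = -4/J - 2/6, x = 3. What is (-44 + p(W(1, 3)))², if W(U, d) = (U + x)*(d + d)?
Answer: 1024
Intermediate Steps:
V(J) = -⅓ - 4/J (V(J) = -4/J - 2*⅙ = -4/J - ⅓ = -⅓ - 4/J)
W(U, d) = 2*d*(3 + U) (W(U, d) = (U + 3)*(d + d) = (3 + U)*(2*d) = 2*d*(3 + U))
p(g) = g*(1 + (-12 - g)/(3*g))
(-44 + p(W(1, 3)))² = (-44 + (-4 + 2*(2*3*(3 + 1))/3))² = (-44 + (-4 + 2*(2*3*4)/3))² = (-44 + (-4 + (⅔)*24))² = (-44 + (-4 + 16))² = (-44 + 12)² = (-32)² = 1024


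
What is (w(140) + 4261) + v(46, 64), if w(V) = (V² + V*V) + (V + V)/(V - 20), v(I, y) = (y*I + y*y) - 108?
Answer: 151186/3 ≈ 50395.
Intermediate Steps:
v(I, y) = -108 + y² + I*y (v(I, y) = (I*y + y²) - 108 = (y² + I*y) - 108 = -108 + y² + I*y)
w(V) = 2*V² + 2*V/(-20 + V) (w(V) = (V² + V²) + (2*V)/(-20 + V) = 2*V² + 2*V/(-20 + V))
(w(140) + 4261) + v(46, 64) = (2*140*(1 + 140² - 20*140)/(-20 + 140) + 4261) + (-108 + 64² + 46*64) = (2*140*(1 + 19600 - 2800)/120 + 4261) + (-108 + 4096 + 2944) = (2*140*(1/120)*16801 + 4261) + 6932 = (117607/3 + 4261) + 6932 = 130390/3 + 6932 = 151186/3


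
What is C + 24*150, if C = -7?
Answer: 3593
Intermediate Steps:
C + 24*150 = -7 + 24*150 = -7 + 3600 = 3593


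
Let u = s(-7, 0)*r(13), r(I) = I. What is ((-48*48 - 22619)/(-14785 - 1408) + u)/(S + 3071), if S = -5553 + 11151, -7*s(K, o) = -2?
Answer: 595479/982639819 ≈ 0.00060600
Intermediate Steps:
s(K, o) = 2/7 (s(K, o) = -⅐*(-2) = 2/7)
S = 5598
u = 26/7 (u = (2/7)*13 = 26/7 ≈ 3.7143)
((-48*48 - 22619)/(-14785 - 1408) + u)/(S + 3071) = ((-48*48 - 22619)/(-14785 - 1408) + 26/7)/(5598 + 3071) = ((-2304 - 22619)/(-16193) + 26/7)/8669 = (-24923*(-1/16193) + 26/7)*(1/8669) = (24923/16193 + 26/7)*(1/8669) = (595479/113351)*(1/8669) = 595479/982639819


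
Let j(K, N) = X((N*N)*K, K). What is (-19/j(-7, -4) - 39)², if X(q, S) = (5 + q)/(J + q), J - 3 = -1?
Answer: 39225169/11449 ≈ 3426.1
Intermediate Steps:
J = 2 (J = 3 - 1 = 2)
X(q, S) = (5 + q)/(2 + q)
j(K, N) = (5 + K*N²)/(2 + K*N²) (j(K, N) = (5 + (N*N)*K)/(2 + (N*N)*K) = (5 + N²*K)/(2 + N²*K) = (5 + K*N²)/(2 + K*N²))
(-19/j(-7, -4) - 39)² = (-19*(2 - 7*(-4)²)/(5 - 7*(-4)²) - 39)² = (-19*(2 - 7*16)/(5 - 7*16) - 39)² = (-19*(2 - 112)/(5 - 112) - 39)² = (-19/(-107/(-110)) - 39)² = (-19/((-1/110*(-107))) - 39)² = (-19/107/110 - 39)² = (-19*110/107 - 39)² = (-2090/107 - 39)² = (-6263/107)² = 39225169/11449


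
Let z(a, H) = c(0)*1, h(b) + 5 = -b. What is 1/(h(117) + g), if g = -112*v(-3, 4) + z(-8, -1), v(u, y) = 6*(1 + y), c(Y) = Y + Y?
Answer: -1/3482 ≈ -0.00028719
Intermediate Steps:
c(Y) = 2*Y
h(b) = -5 - b
v(u, y) = 6 + 6*y
z(a, H) = 0 (z(a, H) = (2*0)*1 = 0*1 = 0)
g = -3360 (g = -112*(6 + 6*4) + 0 = -112*(6 + 24) + 0 = -112*30 + 0 = -3360 + 0 = -3360)
1/(h(117) + g) = 1/((-5 - 1*117) - 3360) = 1/((-5 - 117) - 3360) = 1/(-122 - 3360) = 1/(-3482) = -1/3482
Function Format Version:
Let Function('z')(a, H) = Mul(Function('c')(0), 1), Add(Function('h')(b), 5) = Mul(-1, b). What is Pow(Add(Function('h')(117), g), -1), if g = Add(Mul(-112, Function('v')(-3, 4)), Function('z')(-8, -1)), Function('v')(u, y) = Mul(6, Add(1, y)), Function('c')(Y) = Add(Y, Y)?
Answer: Rational(-1, 3482) ≈ -0.00028719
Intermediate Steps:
Function('c')(Y) = Mul(2, Y)
Function('h')(b) = Add(-5, Mul(-1, b))
Function('v')(u, y) = Add(6, Mul(6, y))
Function('z')(a, H) = 0 (Function('z')(a, H) = Mul(Mul(2, 0), 1) = Mul(0, 1) = 0)
g = -3360 (g = Add(Mul(-112, Add(6, Mul(6, 4))), 0) = Add(Mul(-112, Add(6, 24)), 0) = Add(Mul(-112, 30), 0) = Add(-3360, 0) = -3360)
Pow(Add(Function('h')(117), g), -1) = Pow(Add(Add(-5, Mul(-1, 117)), -3360), -1) = Pow(Add(Add(-5, -117), -3360), -1) = Pow(Add(-122, -3360), -1) = Pow(-3482, -1) = Rational(-1, 3482)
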